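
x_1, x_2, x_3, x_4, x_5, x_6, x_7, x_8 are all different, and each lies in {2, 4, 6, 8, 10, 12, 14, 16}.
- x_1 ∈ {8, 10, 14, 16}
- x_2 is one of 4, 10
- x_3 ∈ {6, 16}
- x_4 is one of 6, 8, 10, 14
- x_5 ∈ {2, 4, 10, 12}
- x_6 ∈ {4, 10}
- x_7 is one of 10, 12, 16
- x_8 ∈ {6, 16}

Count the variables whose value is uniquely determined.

The 8 variables together cover exactly {2, 4, 6, 8, 10, 12, 14, 16} — 8 values for 8 variables — and 2 appears only in x_5's list, so x_5 = 2.
The 7 still-open variables together cover exactly {4, 6, 8, 10, 12, 14, 16} — 7 values for 7 variables — and 12 appears only in x_7's list, so x_7 = 12.
x_2 and x_6 between them cover only {4, 10} — a naked pair. Remove those values from x_1, x_4.
The 2 variables x_3 and x_8 are confined to {6, 16}, which locks those values in; drop them from x_1, x_4.
Determined: x_5=2, x_7=12. The other variables each still have more than one consistent value. That makes 2.

2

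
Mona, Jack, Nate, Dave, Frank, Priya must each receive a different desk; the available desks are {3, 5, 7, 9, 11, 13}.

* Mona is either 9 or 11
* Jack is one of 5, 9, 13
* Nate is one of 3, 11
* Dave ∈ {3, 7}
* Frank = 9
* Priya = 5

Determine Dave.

7

Frank must be 9 (only option left). Remove 9 from Mona, Jack.
Priya has just one choice, so Priya = 5. Eliminate 5 elsewhere: Jack.
Mona's domain is down to {11}, so Mona = 11. Eliminate 11 elsewhere: Nate.
Jack has just one choice, so Jack = 13.
Nate's domain is down to {3}, so Nate = 3. Strike 3 from Dave.
So Dave = 7.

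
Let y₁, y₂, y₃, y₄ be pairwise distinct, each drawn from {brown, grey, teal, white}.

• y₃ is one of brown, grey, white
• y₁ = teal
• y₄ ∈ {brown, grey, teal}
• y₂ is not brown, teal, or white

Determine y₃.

y₁ has just one choice, so y₁ = teal. Eliminate teal elsewhere: y₄.
That leaves y₂ = grey. Remove grey from y₃, y₄.
y₄ has just one choice, so y₄ = brown. Remove brown from y₃.
So y₃ = white.

white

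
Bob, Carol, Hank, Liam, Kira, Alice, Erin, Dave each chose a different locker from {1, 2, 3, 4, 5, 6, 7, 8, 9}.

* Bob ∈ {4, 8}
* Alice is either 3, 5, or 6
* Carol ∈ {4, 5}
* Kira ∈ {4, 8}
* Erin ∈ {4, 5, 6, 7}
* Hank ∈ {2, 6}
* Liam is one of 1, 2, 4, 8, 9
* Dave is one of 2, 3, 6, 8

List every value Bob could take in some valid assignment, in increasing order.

4, 8

Bob and Kira share exactly the 2 values {4, 8}; by pigeonhole those values go to them, so strike 4, 8 from Carol, Liam, Erin, Dave.
That leaves Carol = 5. Strike 5 from Alice, Erin.
Hank, Alice, Dave share exactly the 3 values {2, 3, 6}; by pigeonhole those values go to them, so strike 2, 3, 6 from Liam, Erin.
Erin has just one choice, so Erin = 7.
No further eliminations apply; Bob can still be any of 4, 8.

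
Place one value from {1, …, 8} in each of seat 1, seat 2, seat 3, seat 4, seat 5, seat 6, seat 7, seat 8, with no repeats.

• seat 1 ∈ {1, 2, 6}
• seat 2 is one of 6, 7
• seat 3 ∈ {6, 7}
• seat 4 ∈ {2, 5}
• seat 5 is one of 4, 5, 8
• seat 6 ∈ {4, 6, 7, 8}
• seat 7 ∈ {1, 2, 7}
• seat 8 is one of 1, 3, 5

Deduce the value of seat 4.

5

Among the 8 variables, 3 fits only seat 8 (and all 8 values in {1, 2, 3, 4, 5, 6, 7, 8} must be used), so seat 8 = 3.
The 2 variables seat 2 and seat 3 are confined to {6, 7}, which locks those values in; drop them from seat 1, seat 6, seat 7.
seat 1 and seat 7 between them cover only {1, 2} — a naked pair. Remove those values from seat 4.
So seat 4 = 5.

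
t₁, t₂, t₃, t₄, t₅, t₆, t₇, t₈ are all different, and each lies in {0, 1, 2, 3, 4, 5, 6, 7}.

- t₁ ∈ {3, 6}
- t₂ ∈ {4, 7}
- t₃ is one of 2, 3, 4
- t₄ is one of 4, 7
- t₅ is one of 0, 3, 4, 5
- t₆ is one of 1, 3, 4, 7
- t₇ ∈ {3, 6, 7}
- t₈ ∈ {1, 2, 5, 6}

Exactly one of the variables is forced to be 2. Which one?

t₃

The 8 variables together cover exactly {0, 1, 2, 3, 4, 5, 6, 7} — 8 values for 8 variables — and 0 appears only in t₅'s list, so t₅ = 0.
The 7 still-open variables together cover exactly {1, 2, 3, 4, 5, 6, 7} — 7 values for 7 variables — and 5 appears only in t₈'s list, so t₈ = 5.
Among the 6 still-open variables, 1 fits only t₆ (and all 6 values in {1, 2, 3, 4, 6, 7} must be used), so t₆ = 1.
Among the 5 still-open variables, 2 fits only t₃ (and all 5 values in {2, 3, 4, 6, 7} must be used), so t₃ = 2.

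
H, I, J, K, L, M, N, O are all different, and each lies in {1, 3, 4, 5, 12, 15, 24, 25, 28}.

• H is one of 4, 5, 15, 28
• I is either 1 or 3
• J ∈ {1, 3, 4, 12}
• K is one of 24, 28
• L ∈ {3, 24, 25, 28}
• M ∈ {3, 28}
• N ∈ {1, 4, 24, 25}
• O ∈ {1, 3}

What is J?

12

I and O share exactly the 2 values {1, 3}; by pigeonhole those values go to them, so strike 1, 3 from J, L, M, N.
M's domain is down to {28}, so M = 28. Strike 28 from H, K, L.
K has just one choice, so K = 24. Eliminate 24 elsewhere: L, N.
L must be 25 (only option left). So N can't be 25.
N's domain is down to {4}, so N = 4. Remove 4 from H, J.
So J = 12.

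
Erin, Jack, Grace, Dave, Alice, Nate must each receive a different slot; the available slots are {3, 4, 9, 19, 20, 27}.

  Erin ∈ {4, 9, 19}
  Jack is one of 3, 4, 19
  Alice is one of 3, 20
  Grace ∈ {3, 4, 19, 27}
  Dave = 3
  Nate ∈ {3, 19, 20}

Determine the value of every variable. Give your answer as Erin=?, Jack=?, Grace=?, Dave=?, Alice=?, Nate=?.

Erin=9, Jack=4, Grace=27, Dave=3, Alice=20, Nate=19

Dave must be 3 (only option left). Remove 3 from Jack, Grace, Alice, Nate.
Alice's domain is down to {20}, so Alice = 20. Eliminate 20 elsewhere: Nate.
Nate has just one choice, so Nate = 19. Eliminate 19 elsewhere: Erin, Jack, Grace.
Jack's domain is down to {4}, so Jack = 4. Remove 4 from Erin, Grace.
Grace's domain is down to {27}, so Grace = 27.
Erin has just one choice, so Erin = 9.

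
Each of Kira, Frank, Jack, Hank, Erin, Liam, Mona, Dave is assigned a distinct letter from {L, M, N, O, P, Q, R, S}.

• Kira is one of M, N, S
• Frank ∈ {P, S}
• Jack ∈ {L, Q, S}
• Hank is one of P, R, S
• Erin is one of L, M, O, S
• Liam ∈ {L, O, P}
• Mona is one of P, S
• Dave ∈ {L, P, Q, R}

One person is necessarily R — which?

Hank

The 8 variables draw from only 8 values {L, M, N, O, P, Q, R, S}, so each is used; only Kira can be N, hence Kira = N.
Among the 7 still-open variables, M fits only Erin (and all 7 values in {L, M, O, P, Q, R, S} must be used), so Erin = M.
Among the 6 still-open variables, O fits only Liam (and all 6 values in {L, O, P, Q, R, S} must be used), so Liam = O.
Frank and Mona share exactly the 2 values {P, S}; by pigeonhole those values go to them, so strike P, S from Jack, Hank, Dave.
So R goes to Hank.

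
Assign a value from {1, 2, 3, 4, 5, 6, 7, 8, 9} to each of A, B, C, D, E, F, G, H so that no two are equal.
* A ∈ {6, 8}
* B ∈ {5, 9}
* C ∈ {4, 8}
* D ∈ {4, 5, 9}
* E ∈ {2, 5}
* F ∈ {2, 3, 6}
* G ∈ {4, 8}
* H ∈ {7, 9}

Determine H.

The 8 variables together cover exactly {2, 3, 4, 5, 6, 7, 8, 9} — 8 values for 8 variables — and 3 appears only in F's list, so F = 3.
Among the 7 still-open variables, 2 fits only E (and all 7 values in {2, 4, 5, 6, 7, 8, 9} must be used), so E = 2.
The 6 still-open variables draw from only 6 values {4, 5, 6, 7, 8, 9}, so each is used; only A can be 6, hence A = 6.
The 5 still-open variables together cover exactly {4, 5, 7, 8, 9} — 5 values for 5 variables — and 7 appears only in H's list, so H = 7.

7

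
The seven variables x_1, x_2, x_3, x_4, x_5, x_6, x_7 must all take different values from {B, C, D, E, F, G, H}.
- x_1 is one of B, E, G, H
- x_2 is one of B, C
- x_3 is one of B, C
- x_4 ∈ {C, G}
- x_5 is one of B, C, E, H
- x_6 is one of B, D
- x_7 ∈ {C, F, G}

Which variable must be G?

x_4

Among the 7 variables, D fits only x_6 (and all 7 values in {B, C, D, E, F, G, H} must be used), so x_6 = D.
The 6 still-open variables draw from only 6 values {B, C, E, F, G, H}, so each is used; only x_7 can be F, hence x_7 = F.
x_2 and x_3 share exactly the 2 values {B, C}; by pigeonhole those values go to them, so strike B, C from x_1, x_4, x_5.
So G goes to x_4.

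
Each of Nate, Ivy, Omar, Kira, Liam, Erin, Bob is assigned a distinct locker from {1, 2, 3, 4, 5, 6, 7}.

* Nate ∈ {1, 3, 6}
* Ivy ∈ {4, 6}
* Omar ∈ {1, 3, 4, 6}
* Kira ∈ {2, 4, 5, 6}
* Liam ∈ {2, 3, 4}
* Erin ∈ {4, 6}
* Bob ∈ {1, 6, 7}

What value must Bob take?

7

The 7 variables together cover exactly {1, 2, 3, 4, 5, 6, 7} — 7 values for 7 variables — and 5 appears only in Kira's list, so Kira = 5.
Among the 6 still-open variables, 2 fits only Liam (and all 6 values in {1, 2, 3, 4, 6, 7} must be used), so Liam = 2.
The 5 still-open variables together cover exactly {1, 3, 4, 6, 7} — 5 values for 5 variables — and 7 appears only in Bob's list, so Bob = 7.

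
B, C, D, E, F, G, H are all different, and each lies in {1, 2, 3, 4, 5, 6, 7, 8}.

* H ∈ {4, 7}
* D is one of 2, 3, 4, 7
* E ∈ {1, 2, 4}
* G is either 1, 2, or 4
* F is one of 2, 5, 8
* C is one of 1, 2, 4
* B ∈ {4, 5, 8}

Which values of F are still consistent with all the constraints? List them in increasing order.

Among the 7 variables, 3 fits only D (and all 7 values in {1, 2, 3, 4, 5, 7, 8} must be used), so D = 3.
The 6 still-open variables draw from only 6 values {1, 2, 4, 5, 7, 8}, so each is used; only H can be 7, hence H = 7.
C, E, G between them cover only {1, 2, 4} — a naked triple. Remove those values from B, F.
No further eliminations apply; F can still be any of 5, 8.

5, 8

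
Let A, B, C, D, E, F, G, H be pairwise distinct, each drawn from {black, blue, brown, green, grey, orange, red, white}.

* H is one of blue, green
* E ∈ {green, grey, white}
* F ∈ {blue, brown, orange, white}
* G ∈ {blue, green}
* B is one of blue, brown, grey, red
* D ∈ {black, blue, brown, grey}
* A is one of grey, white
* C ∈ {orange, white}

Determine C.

Among the 8 variables, black fits only D (and all 8 values in {black, blue, brown, green, grey, orange, red, white} must be used), so D = black.
The 7 still-open variables together cover exactly {blue, brown, green, grey, orange, red, white} — 7 values for 7 variables — and red appears only in B's list, so B = red.
The 6 still-open variables together cover exactly {blue, brown, green, grey, orange, white} — 6 values for 6 variables — and brown appears only in F's list, so F = brown.
The 5 still-open variables draw from only 5 values {blue, green, grey, orange, white}, so each is used; only C can be orange, hence C = orange.

orange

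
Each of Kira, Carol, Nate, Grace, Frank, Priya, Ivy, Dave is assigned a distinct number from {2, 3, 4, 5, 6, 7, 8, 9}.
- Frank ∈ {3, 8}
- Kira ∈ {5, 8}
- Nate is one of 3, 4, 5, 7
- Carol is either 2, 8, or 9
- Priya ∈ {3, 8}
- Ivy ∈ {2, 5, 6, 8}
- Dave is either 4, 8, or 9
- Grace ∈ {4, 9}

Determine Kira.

Among the 8 variables, 6 fits only Ivy (and all 8 values in {2, 3, 4, 5, 6, 7, 8, 9} must be used), so Ivy = 6.
The 7 still-open variables draw from only 7 values {2, 3, 4, 5, 7, 8, 9}, so each is used; only Carol can be 2, hence Carol = 2.
The 6 still-open variables draw from only 6 values {3, 4, 5, 7, 8, 9}, so each is used; only Nate can be 7, hence Nate = 7.
Among the 5 still-open variables, 5 fits only Kira (and all 5 values in {3, 4, 5, 8, 9} must be used), so Kira = 5.

5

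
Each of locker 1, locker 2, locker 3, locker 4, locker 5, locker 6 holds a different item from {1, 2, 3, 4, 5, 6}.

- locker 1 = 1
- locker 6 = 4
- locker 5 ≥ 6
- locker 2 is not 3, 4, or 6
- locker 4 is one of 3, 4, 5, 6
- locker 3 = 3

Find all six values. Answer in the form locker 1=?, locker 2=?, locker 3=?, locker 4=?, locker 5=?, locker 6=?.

locker 1's domain is down to {1}, so locker 1 = 1. Eliminate 1 elsewhere: locker 2.
locker 3 has just one choice, so locker 3 = 3. Strike 3 from locker 4.
locker 5 has just one choice, so locker 5 = 6. So locker 4 can't be 6.
locker 6 has just one choice, so locker 6 = 4. So locker 4 can't be 4.
That leaves locker 4 = 5. Strike 5 from locker 2.
locker 2's domain is down to {2}, so locker 2 = 2.

locker 1=1, locker 2=2, locker 3=3, locker 4=5, locker 5=6, locker 6=4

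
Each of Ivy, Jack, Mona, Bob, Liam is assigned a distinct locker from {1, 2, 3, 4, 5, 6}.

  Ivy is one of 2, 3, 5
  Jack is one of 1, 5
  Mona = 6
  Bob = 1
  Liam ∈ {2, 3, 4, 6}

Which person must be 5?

Jack

Mona must be 6 (only option left). Strike 6 from Liam.
Bob has just one choice, so Bob = 1. Strike 1 from Jack.
So 5 goes to Jack.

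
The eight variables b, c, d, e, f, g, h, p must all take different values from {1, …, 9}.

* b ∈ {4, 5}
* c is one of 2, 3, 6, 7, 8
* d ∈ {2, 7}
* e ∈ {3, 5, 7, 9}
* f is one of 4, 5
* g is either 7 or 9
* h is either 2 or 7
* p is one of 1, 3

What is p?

1

b and f share exactly the 2 values {4, 5}; by pigeonhole those values go to them, so strike 4, 5 from e.
The 2 variables d and h are confined to {2, 7}, which locks those values in; drop them from c, e, g.
That leaves g = 9. Remove 9 from e.
That leaves e = 3. So c, p can't be 3.
So p = 1.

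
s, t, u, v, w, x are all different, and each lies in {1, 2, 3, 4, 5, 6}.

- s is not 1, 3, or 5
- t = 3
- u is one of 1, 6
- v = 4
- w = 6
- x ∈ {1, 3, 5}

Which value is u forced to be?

t has just one choice, so t = 3. Eliminate 3 elsewhere: x.
v must be 4 (only option left). Eliminate 4 elsewhere: s.
w must be 6 (only option left). Eliminate 6 elsewhere: s, u.
So u = 1.

1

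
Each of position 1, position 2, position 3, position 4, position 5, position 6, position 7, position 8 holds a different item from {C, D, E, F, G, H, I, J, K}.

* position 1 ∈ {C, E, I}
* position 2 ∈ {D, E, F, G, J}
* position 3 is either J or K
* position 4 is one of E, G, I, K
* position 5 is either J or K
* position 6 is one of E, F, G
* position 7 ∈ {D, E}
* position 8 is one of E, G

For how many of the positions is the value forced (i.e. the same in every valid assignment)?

2

Among the 8 variables, C fits only position 1 (and all 8 values in {C, D, E, F, G, I, J, K} must be used), so position 1 = C.
The 7 still-open variables draw from only 7 values {D, E, F, G, I, J, K}, so each is used; only position 4 can be I, hence position 4 = I.
position 3 and position 5 between them cover only {J, K} — a naked pair. Remove those values from position 2.
Determined: position 1=C, position 4=I. The other positions each still have more than one consistent value. That makes 2.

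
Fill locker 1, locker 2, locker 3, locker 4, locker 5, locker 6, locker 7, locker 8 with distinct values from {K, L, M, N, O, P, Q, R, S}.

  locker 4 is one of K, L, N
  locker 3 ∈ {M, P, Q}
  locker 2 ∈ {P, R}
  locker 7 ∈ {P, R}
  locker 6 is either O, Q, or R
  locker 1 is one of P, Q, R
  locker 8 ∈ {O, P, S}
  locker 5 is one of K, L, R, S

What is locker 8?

locker 2 and locker 7 share exactly the 2 values {P, R}; by pigeonhole those values go to them, so strike P, R from locker 1, locker 3, locker 5, locker 6, locker 8.
locker 1's domain is down to {Q}, so locker 1 = Q. Eliminate Q elsewhere: locker 3, locker 6.
locker 3 must be M (only option left).
locker 6 must be O (only option left). Strike O from locker 8.
So locker 8 = S.

S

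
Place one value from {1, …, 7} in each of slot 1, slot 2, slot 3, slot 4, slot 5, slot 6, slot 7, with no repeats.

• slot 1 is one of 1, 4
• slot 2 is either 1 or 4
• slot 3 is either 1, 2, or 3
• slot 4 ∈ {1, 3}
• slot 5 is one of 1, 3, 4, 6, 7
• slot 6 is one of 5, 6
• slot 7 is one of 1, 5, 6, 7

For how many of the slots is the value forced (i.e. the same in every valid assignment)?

The 7 variables together cover exactly {1, 2, 3, 4, 5, 6, 7} — 7 values for 7 variables — and 2 appears only in slot 3's list, so slot 3 = 2.
slot 1 and slot 2 share exactly the 2 values {1, 4}; by pigeonhole those values go to them, so strike 1, 4 from slot 4, slot 5, slot 7.
That leaves slot 4 = 3. Eliminate 3 elsewhere: slot 5.
Determined: slot 3=2, slot 4=3. The other slots each still have more than one consistent value. That makes 2.

2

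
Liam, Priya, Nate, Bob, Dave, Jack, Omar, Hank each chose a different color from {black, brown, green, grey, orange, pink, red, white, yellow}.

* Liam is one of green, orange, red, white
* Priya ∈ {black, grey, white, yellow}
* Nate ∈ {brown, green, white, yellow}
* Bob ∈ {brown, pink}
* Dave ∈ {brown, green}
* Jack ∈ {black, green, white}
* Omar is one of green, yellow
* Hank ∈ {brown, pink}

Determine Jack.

black

The 2 variables Bob and Hank are confined to {brown, pink}, which locks those values in; drop them from Nate, Dave.
Dave must be green (only option left). Eliminate green elsewhere: Liam, Nate, Jack, Omar.
That leaves Omar = yellow. Remove yellow from Priya, Nate.
Nate has just one choice, so Nate = white. So Liam, Priya, Jack can't be white.
So Jack = black.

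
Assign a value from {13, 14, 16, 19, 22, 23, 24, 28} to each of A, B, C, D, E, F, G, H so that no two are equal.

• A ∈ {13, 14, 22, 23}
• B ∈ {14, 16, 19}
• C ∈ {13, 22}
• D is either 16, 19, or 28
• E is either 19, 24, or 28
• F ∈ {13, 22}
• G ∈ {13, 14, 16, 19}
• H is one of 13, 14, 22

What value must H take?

The 8 variables together cover exactly {13, 14, 16, 19, 22, 23, 24, 28} — 8 values for 8 variables — and 23 appears only in A's list, so A = 23.
Among the 7 still-open variables, 24 fits only E (and all 7 values in {13, 14, 16, 19, 22, 24, 28} must be used), so E = 24.
Among the 6 still-open variables, 28 fits only D (and all 6 values in {13, 14, 16, 19, 22, 28} must be used), so D = 28.
The 2 variables C and F are confined to {13, 22}, which locks those values in; drop them from G, H.
So H = 14.

14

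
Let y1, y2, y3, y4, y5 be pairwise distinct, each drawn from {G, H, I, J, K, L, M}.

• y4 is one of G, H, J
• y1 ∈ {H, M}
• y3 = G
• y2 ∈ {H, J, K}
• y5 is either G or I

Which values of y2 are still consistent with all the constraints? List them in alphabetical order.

H, J, K

y3 must be G (only option left). Strike G from y4, y5.
y5 must be I (only option left).
No further eliminations apply; y2 can still be any of H, J, K.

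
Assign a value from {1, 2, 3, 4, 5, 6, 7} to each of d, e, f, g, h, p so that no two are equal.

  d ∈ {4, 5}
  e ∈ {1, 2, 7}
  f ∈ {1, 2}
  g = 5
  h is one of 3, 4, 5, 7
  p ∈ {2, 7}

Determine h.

g's domain is down to {5}, so g = 5. Strike 5 from d, h.
d's domain is down to {4}, so d = 4. Eliminate 4 elsewhere: h.
Among the 4 still-open variables, 3 fits only h (and all 4 values in {1, 2, 3, 7} must be used), so h = 3.

3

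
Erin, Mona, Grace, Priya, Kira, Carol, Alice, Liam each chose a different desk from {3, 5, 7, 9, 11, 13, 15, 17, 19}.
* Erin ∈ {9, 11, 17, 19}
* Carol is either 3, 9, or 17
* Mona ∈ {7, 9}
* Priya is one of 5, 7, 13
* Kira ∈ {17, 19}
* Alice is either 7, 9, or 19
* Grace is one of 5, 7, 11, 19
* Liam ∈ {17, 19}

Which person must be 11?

Erin

The 8 variables together cover exactly {3, 5, 7, 9, 11, 13, 17, 19} — 8 values for 8 variables — and 3 appears only in Carol's list, so Carol = 3.
Among the 7 still-open variables, 13 fits only Priya (and all 7 values in {5, 7, 9, 11, 13, 17, 19} must be used), so Priya = 13.
The 6 still-open variables together cover exactly {5, 7, 9, 11, 17, 19} — 6 values for 6 variables — and 5 appears only in Grace's list, so Grace = 5.
The 5 still-open variables together cover exactly {7, 9, 11, 17, 19} — 5 values for 5 variables — and 11 appears only in Erin's list, so Erin = 11.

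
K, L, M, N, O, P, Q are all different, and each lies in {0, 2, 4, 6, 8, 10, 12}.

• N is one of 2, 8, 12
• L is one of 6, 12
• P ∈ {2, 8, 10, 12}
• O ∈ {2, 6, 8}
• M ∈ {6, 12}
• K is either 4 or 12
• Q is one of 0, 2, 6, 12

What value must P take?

The 7 variables together cover exactly {0, 2, 4, 6, 8, 10, 12} — 7 values for 7 variables — and 0 appears only in Q's list, so Q = 0.
Among the 6 still-open variables, 4 fits only K (and all 6 values in {2, 4, 6, 8, 10, 12} must be used), so K = 4.
Among the 5 still-open variables, 10 fits only P (and all 5 values in {2, 6, 8, 10, 12} must be used), so P = 10.

10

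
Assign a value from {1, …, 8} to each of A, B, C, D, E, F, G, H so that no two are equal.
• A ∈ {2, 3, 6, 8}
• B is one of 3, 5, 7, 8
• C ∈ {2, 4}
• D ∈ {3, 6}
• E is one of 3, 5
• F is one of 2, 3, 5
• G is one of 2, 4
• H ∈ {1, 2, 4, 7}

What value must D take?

6

The 8 variables together cover exactly {1, 2, 3, 4, 5, 6, 7, 8} — 8 values for 8 variables — and 1 appears only in H's list, so H = 1.
The 7 still-open variables draw from only 7 values {2, 3, 4, 5, 6, 7, 8}, so each is used; only B can be 7, hence B = 7.
Among the 6 still-open variables, 8 fits only A (and all 6 values in {2, 3, 4, 5, 6, 8} must be used), so A = 8.
The 5 still-open variables together cover exactly {2, 3, 4, 5, 6} — 5 values for 5 variables — and 6 appears only in D's list, so D = 6.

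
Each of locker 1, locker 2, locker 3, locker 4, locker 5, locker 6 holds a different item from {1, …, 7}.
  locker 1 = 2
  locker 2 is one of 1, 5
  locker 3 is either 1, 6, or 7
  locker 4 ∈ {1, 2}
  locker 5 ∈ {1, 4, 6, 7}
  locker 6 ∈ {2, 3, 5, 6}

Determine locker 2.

5

locker 1's domain is down to {2}, so locker 1 = 2. Eliminate 2 elsewhere: locker 4, locker 6.
That leaves locker 4 = 1. So locker 2, locker 3, locker 5 can't be 1.
So locker 2 = 5.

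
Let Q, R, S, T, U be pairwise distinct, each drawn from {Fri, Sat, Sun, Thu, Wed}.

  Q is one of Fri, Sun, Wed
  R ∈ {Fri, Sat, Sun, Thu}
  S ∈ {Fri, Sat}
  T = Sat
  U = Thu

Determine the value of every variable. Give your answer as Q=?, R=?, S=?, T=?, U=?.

T's domain is down to {Sat}, so T = Sat. Eliminate Sat elsewhere: R, S.
U has just one choice, so U = Thu. Strike Thu from R.
S's domain is down to {Fri}, so S = Fri. Eliminate Fri elsewhere: Q, R.
R's domain is down to {Sun}, so R = Sun. Eliminate Sun elsewhere: Q.
Q's domain is down to {Wed}, so Q = Wed.

Q=Wed, R=Sun, S=Fri, T=Sat, U=Thu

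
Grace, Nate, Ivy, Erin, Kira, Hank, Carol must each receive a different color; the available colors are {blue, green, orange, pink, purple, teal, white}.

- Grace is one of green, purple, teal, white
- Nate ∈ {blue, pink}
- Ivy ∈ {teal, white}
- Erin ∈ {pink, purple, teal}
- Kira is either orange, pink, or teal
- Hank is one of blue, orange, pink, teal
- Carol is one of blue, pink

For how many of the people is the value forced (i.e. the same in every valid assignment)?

3

Among the 7 variables, green fits only Grace (and all 7 values in {blue, green, orange, pink, purple, teal, white} must be used), so Grace = green.
Among the 6 still-open variables, purple fits only Erin (and all 6 values in {blue, orange, pink, purple, teal, white} must be used), so Erin = purple.
The 5 still-open variables together cover exactly {blue, orange, pink, teal, white} — 5 values for 5 variables — and white appears only in Ivy's list, so Ivy = white.
Nate and Carol between them cover only {blue, pink} — a naked pair. Remove those values from Kira, Hank.
Determined: Grace=green, Ivy=white, Erin=purple. The other people each still have more than one consistent value. That makes 3.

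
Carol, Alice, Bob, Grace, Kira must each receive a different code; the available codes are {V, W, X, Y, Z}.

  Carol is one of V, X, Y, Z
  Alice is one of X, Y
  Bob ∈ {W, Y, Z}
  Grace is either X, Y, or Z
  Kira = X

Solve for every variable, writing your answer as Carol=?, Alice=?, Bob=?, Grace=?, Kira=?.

Kira's domain is down to {X}, so Kira = X. Eliminate X elsewhere: Carol, Alice, Grace.
Alice has just one choice, so Alice = Y. Eliminate Y elsewhere: Carol, Bob, Grace.
Grace's domain is down to {Z}, so Grace = Z. So Carol, Bob can't be Z.
Carol has just one choice, so Carol = V.
Bob has just one choice, so Bob = W.

Carol=V, Alice=Y, Bob=W, Grace=Z, Kira=X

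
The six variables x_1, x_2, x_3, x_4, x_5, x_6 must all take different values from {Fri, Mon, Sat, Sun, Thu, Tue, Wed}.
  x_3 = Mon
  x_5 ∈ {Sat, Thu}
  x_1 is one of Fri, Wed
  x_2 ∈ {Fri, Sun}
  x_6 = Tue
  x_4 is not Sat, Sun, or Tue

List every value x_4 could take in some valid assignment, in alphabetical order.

x_3 must be Mon (only option left). So x_4 can't be Mon.
x_6 must be Tue (only option left).
No further eliminations apply; x_4 can still be any of Fri, Thu, Wed.

Fri, Thu, Wed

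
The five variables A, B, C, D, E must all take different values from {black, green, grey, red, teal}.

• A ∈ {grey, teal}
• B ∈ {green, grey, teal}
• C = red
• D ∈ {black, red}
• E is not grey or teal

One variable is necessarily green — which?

C must be red (only option left). Strike red from D, E.
D must be black (only option left). Eliminate black elsewhere: E.
So green goes to E.

E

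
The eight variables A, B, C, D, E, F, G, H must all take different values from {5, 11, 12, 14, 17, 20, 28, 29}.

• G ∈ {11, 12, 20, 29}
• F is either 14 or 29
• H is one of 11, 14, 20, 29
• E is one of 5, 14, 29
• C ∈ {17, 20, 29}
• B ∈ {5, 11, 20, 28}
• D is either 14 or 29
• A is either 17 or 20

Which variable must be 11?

H

Among the 8 variables, 12 fits only G (and all 8 values in {5, 11, 12, 14, 17, 20, 28, 29} must be used), so G = 12.
The 7 still-open variables draw from only 7 values {5, 11, 14, 17, 20, 28, 29}, so each is used; only B can be 28, hence B = 28.
The 6 still-open variables draw from only 6 values {5, 11, 14, 17, 20, 29}, so each is used; only E can be 5, hence E = 5.
The 5 still-open variables together cover exactly {11, 14, 17, 20, 29} — 5 values for 5 variables — and 11 appears only in H's list, so H = 11.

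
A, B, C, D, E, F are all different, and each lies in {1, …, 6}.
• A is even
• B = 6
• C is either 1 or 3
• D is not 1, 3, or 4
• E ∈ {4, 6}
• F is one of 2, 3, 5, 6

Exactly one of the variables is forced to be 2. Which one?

B's domain is down to {6}, so B = 6. Remove 6 from A, D, E, F.
E's domain is down to {4}, so E = 4. So A can't be 4.
So 2 goes to A.

A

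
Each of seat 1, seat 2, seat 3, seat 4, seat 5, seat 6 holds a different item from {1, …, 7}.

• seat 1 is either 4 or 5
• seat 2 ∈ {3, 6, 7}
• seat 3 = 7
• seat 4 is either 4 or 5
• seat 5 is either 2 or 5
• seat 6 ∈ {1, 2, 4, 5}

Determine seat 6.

seat 3 has just one choice, so seat 3 = 7. Strike 7 from seat 2.
The 2 variables seat 1 and seat 4 are confined to {4, 5}, which locks those values in; drop them from seat 5, seat 6.
seat 5 has just one choice, so seat 5 = 2. Strike 2 from seat 6.
So seat 6 = 1.

1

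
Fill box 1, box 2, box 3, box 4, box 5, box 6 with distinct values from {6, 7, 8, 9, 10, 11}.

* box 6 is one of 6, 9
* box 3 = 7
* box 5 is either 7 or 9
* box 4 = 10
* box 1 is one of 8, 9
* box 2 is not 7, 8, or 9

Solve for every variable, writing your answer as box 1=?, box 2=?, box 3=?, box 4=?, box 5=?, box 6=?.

box 1=8, box 2=11, box 3=7, box 4=10, box 5=9, box 6=6

box 3 has just one choice, so box 3 = 7. Eliminate 7 elsewhere: box 5.
box 4 must be 10 (only option left). So box 2 can't be 10.
box 5's domain is down to {9}, so box 5 = 9. Remove 9 from box 1, box 6.
box 6 must be 6 (only option left). Strike 6 from box 2.
That leaves box 1 = 8.
box 2 has just one choice, so box 2 = 11.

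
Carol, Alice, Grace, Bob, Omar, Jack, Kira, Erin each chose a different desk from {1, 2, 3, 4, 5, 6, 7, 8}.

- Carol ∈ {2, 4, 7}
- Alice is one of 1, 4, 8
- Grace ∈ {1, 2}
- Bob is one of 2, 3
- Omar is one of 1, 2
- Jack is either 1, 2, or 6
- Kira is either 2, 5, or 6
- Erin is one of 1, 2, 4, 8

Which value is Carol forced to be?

7

Among the 8 variables, 3 fits only Bob (and all 8 values in {1, 2, 3, 4, 5, 6, 7, 8} must be used), so Bob = 3.
The 7 still-open variables draw from only 7 values {1, 2, 4, 5, 6, 7, 8}, so each is used; only Kira can be 5, hence Kira = 5.
The 6 still-open variables draw from only 6 values {1, 2, 4, 6, 7, 8}, so each is used; only Jack can be 6, hence Jack = 6.
The 5 still-open variables draw from only 5 values {1, 2, 4, 7, 8}, so each is used; only Carol can be 7, hence Carol = 7.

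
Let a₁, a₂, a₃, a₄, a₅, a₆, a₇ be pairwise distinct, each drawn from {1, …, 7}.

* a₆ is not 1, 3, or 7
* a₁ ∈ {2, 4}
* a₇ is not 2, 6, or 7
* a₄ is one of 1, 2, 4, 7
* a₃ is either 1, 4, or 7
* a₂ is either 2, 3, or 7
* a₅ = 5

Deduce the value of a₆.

6

a₅'s domain is down to {5}, so a₅ = 5. Eliminate 5 elsewhere: a₆, a₇.
The 6 still-open variables draw from only 6 values {1, 2, 3, 4, 6, 7}, so each is used; only a₆ can be 6, hence a₆ = 6.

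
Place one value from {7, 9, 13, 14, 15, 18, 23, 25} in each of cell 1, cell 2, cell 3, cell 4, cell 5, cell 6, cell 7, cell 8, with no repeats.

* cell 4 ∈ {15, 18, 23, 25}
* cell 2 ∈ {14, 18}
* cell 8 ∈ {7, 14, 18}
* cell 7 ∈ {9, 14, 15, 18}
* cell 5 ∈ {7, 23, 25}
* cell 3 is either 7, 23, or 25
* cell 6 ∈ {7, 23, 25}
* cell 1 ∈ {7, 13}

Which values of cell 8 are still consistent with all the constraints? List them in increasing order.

The 8 variables draw from only 8 values {7, 9, 13, 14, 15, 18, 23, 25}, so each is used; only cell 7 can be 9, hence cell 7 = 9.
The 7 still-open variables together cover exactly {7, 13, 14, 15, 18, 23, 25} — 7 values for 7 variables — and 13 appears only in cell 1's list, so cell 1 = 13.
The 6 still-open variables together cover exactly {7, 14, 15, 18, 23, 25} — 6 values for 6 variables — and 15 appears only in cell 4's list, so cell 4 = 15.
cell 3, cell 5, cell 6 between them cover only {7, 23, 25} — a naked triple. Remove those values from cell 8.
No further eliminations apply; cell 8 can still be any of 14, 18.

14, 18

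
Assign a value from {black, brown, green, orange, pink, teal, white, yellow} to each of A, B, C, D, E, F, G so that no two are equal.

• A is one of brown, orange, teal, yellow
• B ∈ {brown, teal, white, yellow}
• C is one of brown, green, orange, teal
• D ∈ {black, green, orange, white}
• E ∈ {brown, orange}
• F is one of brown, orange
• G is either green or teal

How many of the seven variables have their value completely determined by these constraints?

Among the 7 variables, black fits only D (and all 7 values in {black, brown, green, orange, teal, white, yellow} must be used), so D = black.
Among the 6 still-open variables, white fits only B (and all 6 values in {brown, green, orange, teal, white, yellow} must be used), so B = white.
The 5 still-open variables draw from only 5 values {brown, green, orange, teal, yellow}, so each is used; only A can be yellow, hence A = yellow.
E and F between them cover only {brown, orange} — a naked pair. Remove those values from C.
Determined: A=yellow, B=white, D=black. The other variables each still have more than one consistent value. That makes 3.

3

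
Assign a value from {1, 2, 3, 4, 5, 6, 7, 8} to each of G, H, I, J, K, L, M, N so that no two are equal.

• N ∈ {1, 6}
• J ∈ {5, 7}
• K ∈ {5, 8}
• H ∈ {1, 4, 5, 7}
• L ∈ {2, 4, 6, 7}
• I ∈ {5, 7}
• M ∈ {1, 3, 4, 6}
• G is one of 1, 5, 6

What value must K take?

8

Among the 8 variables, 2 fits only L (and all 8 values in {1, 2, 3, 4, 5, 6, 7, 8} must be used), so L = 2.
The 7 still-open variables together cover exactly {1, 3, 4, 5, 6, 7, 8} — 7 values for 7 variables — and 3 appears only in M's list, so M = 3.
Among the 6 still-open variables, 4 fits only H (and all 6 values in {1, 4, 5, 6, 7, 8} must be used), so H = 4.
The 5 still-open variables together cover exactly {1, 5, 6, 7, 8} — 5 values for 5 variables — and 8 appears only in K's list, so K = 8.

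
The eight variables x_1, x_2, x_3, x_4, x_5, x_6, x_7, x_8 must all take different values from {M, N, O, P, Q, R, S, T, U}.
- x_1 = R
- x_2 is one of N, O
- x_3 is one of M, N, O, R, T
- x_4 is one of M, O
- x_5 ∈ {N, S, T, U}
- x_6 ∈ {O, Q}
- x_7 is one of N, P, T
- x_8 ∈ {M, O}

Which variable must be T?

x_3

x_1 must be R (only option left). So x_3 can't be R.
x_4 and x_8 between them cover only {M, O} — a naked pair. Remove those values from x_2, x_3, x_6.
That leaves x_2 = N. Eliminate N elsewhere: x_3, x_5, x_7.
So T goes to x_3.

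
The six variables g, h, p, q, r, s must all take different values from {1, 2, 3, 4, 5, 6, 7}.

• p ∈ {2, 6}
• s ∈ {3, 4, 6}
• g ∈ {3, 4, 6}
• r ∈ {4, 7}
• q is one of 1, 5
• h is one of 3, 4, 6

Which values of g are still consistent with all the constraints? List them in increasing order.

g, h, s between them cover only {3, 4, 6} — a naked triple. Remove those values from p, r.
That leaves p = 2.
r must be 7 (only option left).
No further eliminations apply; g can still be any of 3, 4, 6.

3, 4, 6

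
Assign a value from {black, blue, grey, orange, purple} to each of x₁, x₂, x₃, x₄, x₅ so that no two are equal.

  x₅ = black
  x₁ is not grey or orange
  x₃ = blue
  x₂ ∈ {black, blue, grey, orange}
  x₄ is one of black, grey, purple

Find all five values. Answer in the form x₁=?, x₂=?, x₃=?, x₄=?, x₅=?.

x₁=purple, x₂=orange, x₃=blue, x₄=grey, x₅=black

x₃ has just one choice, so x₃ = blue. Strike blue from x₁, x₂.
x₅ must be black (only option left). So x₁, x₂, x₄ can't be black.
x₁'s domain is down to {purple}, so x₁ = purple. Remove purple from x₄.
That leaves x₄ = grey. Eliminate grey elsewhere: x₂.
x₂'s domain is down to {orange}, so x₂ = orange.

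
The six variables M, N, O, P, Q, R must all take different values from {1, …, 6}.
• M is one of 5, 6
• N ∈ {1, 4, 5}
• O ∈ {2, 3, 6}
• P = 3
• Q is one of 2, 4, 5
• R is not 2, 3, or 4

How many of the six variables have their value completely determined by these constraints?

P's domain is down to {3}, so P = 3. Eliminate 3 elsewhere: O.
Determined: P=3. The other variables each still have more than one consistent value. That makes 1.

1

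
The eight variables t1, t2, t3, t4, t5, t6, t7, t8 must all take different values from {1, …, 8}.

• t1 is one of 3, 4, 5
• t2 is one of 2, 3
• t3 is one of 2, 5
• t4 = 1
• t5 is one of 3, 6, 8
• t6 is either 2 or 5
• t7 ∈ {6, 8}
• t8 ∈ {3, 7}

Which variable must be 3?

t4 must be 1 (only option left).
The 7 still-open variables draw from only 7 values {2, 3, 4, 5, 6, 7, 8}, so each is used; only t1 can be 4, hence t1 = 4.
The 6 still-open variables together cover exactly {2, 3, 5, 6, 7, 8} — 6 values for 6 variables — and 7 appears only in t8's list, so t8 = 7.
t3 and t6 share exactly the 2 values {2, 5}; by pigeonhole those values go to them, so strike 2, 5 from t2.

t2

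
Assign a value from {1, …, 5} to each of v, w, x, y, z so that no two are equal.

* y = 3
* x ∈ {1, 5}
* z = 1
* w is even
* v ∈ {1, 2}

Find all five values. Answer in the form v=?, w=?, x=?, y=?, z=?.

y must be 3 (only option left).
z must be 1 (only option left). Remove 1 from v, x.
That leaves v = 2. Eliminate 2 elsewhere: w.
w has just one choice, so w = 4.
x has just one choice, so x = 5.

v=2, w=4, x=5, y=3, z=1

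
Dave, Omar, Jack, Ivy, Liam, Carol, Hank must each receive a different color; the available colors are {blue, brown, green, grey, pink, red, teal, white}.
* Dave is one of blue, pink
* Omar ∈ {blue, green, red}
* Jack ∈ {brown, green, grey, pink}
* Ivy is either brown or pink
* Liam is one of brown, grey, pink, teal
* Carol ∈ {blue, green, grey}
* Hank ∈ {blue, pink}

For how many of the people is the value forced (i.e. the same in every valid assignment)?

The 7 variables together cover exactly {blue, brown, green, grey, pink, red, teal} — 7 values for 7 variables — and red appears only in Omar's list, so Omar = red.
The 6 still-open variables together cover exactly {blue, brown, green, grey, pink, teal} — 6 values for 6 variables — and teal appears only in Liam's list, so Liam = teal.
Dave and Hank between them cover only {blue, pink} — a naked pair. Remove those values from Jack, Ivy, Carol.
Ivy has just one choice, so Ivy = brown. Remove brown from Jack.
Determined: Omar=red, Ivy=brown, Liam=teal. The other people each still have more than one consistent value. That makes 3.

3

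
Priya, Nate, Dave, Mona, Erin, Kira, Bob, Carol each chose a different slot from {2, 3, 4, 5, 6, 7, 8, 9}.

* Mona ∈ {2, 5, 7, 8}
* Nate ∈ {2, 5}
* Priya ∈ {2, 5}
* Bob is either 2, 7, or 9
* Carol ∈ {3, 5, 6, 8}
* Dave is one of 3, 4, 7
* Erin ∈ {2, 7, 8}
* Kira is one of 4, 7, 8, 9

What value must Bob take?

9

Among the 8 variables, 6 fits only Carol (and all 8 values in {2, 3, 4, 5, 6, 7, 8, 9} must be used), so Carol = 6.
The 7 still-open variables together cover exactly {2, 3, 4, 5, 7, 8, 9} — 7 values for 7 variables — and 3 appears only in Dave's list, so Dave = 3.
The 6 still-open variables together cover exactly {2, 4, 5, 7, 8, 9} — 6 values for 6 variables — and 4 appears only in Kira's list, so Kira = 4.
The 5 still-open variables draw from only 5 values {2, 5, 7, 8, 9}, so each is used; only Bob can be 9, hence Bob = 9.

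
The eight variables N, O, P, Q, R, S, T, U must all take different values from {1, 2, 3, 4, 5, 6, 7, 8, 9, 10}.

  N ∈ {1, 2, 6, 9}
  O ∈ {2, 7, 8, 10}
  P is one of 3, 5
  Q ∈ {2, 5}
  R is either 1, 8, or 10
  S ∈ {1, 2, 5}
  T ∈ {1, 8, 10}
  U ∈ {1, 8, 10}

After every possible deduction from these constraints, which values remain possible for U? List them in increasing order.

R, T, U share exactly the 3 values {1, 8, 10}; by pigeonhole those values go to them, so strike 1, 8, 10 from N, O, S.
The 2 variables Q and S are confined to {2, 5}, which locks those values in; drop them from N, O, P.
O has just one choice, so O = 7.
P has just one choice, so P = 3.
No further eliminations apply; U can still be any of 1, 8, 10.

1, 8, 10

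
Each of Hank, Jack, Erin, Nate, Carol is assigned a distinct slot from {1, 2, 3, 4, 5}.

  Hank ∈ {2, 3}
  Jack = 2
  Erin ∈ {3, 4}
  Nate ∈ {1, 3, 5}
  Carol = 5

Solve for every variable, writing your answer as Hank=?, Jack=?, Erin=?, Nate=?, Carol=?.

Hank=3, Jack=2, Erin=4, Nate=1, Carol=5

Jack's domain is down to {2}, so Jack = 2. Strike 2 from Hank.
That leaves Carol = 5. So Nate can't be 5.
Hank's domain is down to {3}, so Hank = 3. So Erin, Nate can't be 3.
Erin's domain is down to {4}, so Erin = 4.
Nate's domain is down to {1}, so Nate = 1.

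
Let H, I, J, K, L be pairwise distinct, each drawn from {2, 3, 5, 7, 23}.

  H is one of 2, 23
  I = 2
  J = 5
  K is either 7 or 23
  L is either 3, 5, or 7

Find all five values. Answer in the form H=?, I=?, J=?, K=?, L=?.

H=23, I=2, J=5, K=7, L=3

I's domain is down to {2}, so I = 2. So H can't be 2.
J's domain is down to {5}, so J = 5. Remove 5 from L.
H has just one choice, so H = 23. Eliminate 23 elsewhere: K.
K's domain is down to {7}, so K = 7. Eliminate 7 elsewhere: L.
That leaves L = 3.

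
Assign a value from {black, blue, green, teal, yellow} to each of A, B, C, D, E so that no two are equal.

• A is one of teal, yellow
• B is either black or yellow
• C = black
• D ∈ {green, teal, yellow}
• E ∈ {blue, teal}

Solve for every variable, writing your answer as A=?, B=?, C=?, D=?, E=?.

C has just one choice, so C = black. Strike black from B.
B has just one choice, so B = yellow. Eliminate yellow elsewhere: A, D.
A has just one choice, so A = teal. Strike teal from D, E.
That leaves D = green.
E must be blue (only option left).

A=teal, B=yellow, C=black, D=green, E=blue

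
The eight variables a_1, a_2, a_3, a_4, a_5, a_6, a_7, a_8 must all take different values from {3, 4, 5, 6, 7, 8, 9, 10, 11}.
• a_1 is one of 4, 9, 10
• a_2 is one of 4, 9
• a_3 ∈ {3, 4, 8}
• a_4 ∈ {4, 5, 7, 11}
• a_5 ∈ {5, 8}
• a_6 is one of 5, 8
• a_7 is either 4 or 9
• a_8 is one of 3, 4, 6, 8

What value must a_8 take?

a_2 and a_7 between them cover only {4, 9} — a naked pair. Remove those values from a_1, a_3, a_4, a_8.
That leaves a_1 = 10.
The 2 variables a_5 and a_6 are confined to {5, 8}, which locks those values in; drop them from a_3, a_4, a_8.
a_3 has just one choice, so a_3 = 3. Remove 3 from a_8.
So a_8 = 6.

6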